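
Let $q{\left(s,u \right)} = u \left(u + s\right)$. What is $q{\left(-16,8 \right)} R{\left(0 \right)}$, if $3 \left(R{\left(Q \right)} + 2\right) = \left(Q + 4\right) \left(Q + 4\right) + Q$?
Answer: $- \frac{640}{3} \approx -213.33$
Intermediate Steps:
$q{\left(s,u \right)} = u \left(s + u\right)$
$R{\left(Q \right)} = -2 + \frac{Q}{3} + \frac{\left(4 + Q\right)^{2}}{3}$ ($R{\left(Q \right)} = -2 + \frac{\left(Q + 4\right) \left(Q + 4\right) + Q}{3} = -2 + \frac{\left(4 + Q\right) \left(4 + Q\right) + Q}{3} = -2 + \frac{\left(4 + Q\right)^{2} + Q}{3} = -2 + \frac{Q + \left(4 + Q\right)^{2}}{3} = -2 + \left(\frac{Q}{3} + \frac{\left(4 + Q\right)^{2}}{3}\right) = -2 + \frac{Q}{3} + \frac{\left(4 + Q\right)^{2}}{3}$)
$q{\left(-16,8 \right)} R{\left(0 \right)} = 8 \left(-16 + 8\right) \left(-2 + \frac{1}{3} \cdot 0 + \frac{\left(4 + 0\right)^{2}}{3}\right) = 8 \left(-8\right) \left(-2 + 0 + \frac{4^{2}}{3}\right) = - 64 \left(-2 + 0 + \frac{1}{3} \cdot 16\right) = - 64 \left(-2 + 0 + \frac{16}{3}\right) = \left(-64\right) \frac{10}{3} = - \frac{640}{3}$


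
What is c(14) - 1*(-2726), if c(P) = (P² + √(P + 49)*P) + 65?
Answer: 2987 + 42*√7 ≈ 3098.1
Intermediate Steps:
c(P) = 65 + P² + P*√(49 + P) (c(P) = (P² + √(49 + P)*P) + 65 = (P² + P*√(49 + P)) + 65 = 65 + P² + P*√(49 + P))
c(14) - 1*(-2726) = (65 + 14² + 14*√(49 + 14)) - 1*(-2726) = (65 + 196 + 14*√63) + 2726 = (65 + 196 + 14*(3*√7)) + 2726 = (65 + 196 + 42*√7) + 2726 = (261 + 42*√7) + 2726 = 2987 + 42*√7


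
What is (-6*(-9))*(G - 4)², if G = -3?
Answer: 2646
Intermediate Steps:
(-6*(-9))*(G - 4)² = (-6*(-9))*(-3 - 4)² = 54*(-7)² = 54*49 = 2646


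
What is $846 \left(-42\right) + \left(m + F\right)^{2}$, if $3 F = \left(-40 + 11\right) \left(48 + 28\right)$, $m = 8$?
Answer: $\frac{4432612}{9} \approx 4.9251 \cdot 10^{5}$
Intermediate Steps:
$F = - \frac{2204}{3}$ ($F = \frac{\left(-40 + 11\right) \left(48 + 28\right)}{3} = \frac{\left(-29\right) 76}{3} = \frac{1}{3} \left(-2204\right) = - \frac{2204}{3} \approx -734.67$)
$846 \left(-42\right) + \left(m + F\right)^{2} = 846 \left(-42\right) + \left(8 - \frac{2204}{3}\right)^{2} = -35532 + \left(- \frac{2180}{3}\right)^{2} = -35532 + \frac{4752400}{9} = \frac{4432612}{9}$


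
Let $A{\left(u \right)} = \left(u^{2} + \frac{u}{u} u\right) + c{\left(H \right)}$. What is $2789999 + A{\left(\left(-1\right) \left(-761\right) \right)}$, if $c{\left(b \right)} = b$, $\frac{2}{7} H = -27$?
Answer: $\frac{6739573}{2} \approx 3.3698 \cdot 10^{6}$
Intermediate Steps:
$H = - \frac{189}{2}$ ($H = \frac{7}{2} \left(-27\right) = - \frac{189}{2} \approx -94.5$)
$A{\left(u \right)} = - \frac{189}{2} + u + u^{2}$ ($A{\left(u \right)} = \left(u^{2} + \frac{u}{u} u\right) - \frac{189}{2} = \left(u^{2} + 1 u\right) - \frac{189}{2} = \left(u^{2} + u\right) - \frac{189}{2} = \left(u + u^{2}\right) - \frac{189}{2} = - \frac{189}{2} + u + u^{2}$)
$2789999 + A{\left(\left(-1\right) \left(-761\right) \right)} = 2789999 - \left(- \frac{1333}{2} - 579121\right) = 2789999 + \left(- \frac{189}{2} + 761 + 761^{2}\right) = 2789999 + \left(- \frac{189}{2} + 761 + 579121\right) = 2789999 + \frac{1159575}{2} = \frac{6739573}{2}$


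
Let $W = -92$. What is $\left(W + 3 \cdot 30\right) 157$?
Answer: $-314$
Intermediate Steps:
$\left(W + 3 \cdot 30\right) 157 = \left(-92 + 3 \cdot 30\right) 157 = \left(-92 + 90\right) 157 = \left(-2\right) 157 = -314$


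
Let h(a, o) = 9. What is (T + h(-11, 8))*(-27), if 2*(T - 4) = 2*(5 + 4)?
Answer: -594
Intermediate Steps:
T = 13 (T = 4 + (2*(5 + 4))/2 = 4 + (2*9)/2 = 4 + (½)*18 = 4 + 9 = 13)
(T + h(-11, 8))*(-27) = (13 + 9)*(-27) = 22*(-27) = -594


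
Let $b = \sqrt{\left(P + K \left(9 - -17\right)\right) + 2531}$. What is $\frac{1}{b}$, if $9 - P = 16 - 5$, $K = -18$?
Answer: $\frac{\sqrt{229}}{687} \approx 0.022027$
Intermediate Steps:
$P = -2$ ($P = 9 - \left(16 - 5\right) = 9 - 11 = -2$)
$b = 3 \sqrt{229}$ ($b = \sqrt{\left(-2 - 18 \left(9 - -17\right)\right) + 2531} = \sqrt{\left(-2 - 18 \left(9 + 17\right)\right) + 2531} = \sqrt{\left(-2 - 468\right) + 2531} = \sqrt{-470 + 2531} = \sqrt{2061} = 3 \sqrt{229} \approx 45.398$)
$\frac{1}{b} = \frac{1}{3 \sqrt{229}} = \frac{\sqrt{229}}{687}$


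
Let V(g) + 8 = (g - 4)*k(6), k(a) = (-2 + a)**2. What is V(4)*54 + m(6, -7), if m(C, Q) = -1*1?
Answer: -433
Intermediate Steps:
m(C, Q) = -1
V(g) = -72 + 16*g (V(g) = -8 + (g - 4)*(-2 + 6)**2 = -8 + (-4 + g)*4**2 = -8 + (-4 + g)*16 = -8 + (-64 + 16*g) = -72 + 16*g)
V(4)*54 + m(6, -7) = (-72 + 16*4)*54 - 1 = (-72 + 64)*54 - 1 = -8*54 - 1 = -432 - 1 = -433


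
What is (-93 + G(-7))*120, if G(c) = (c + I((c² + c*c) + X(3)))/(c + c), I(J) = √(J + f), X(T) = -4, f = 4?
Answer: -11100 - 60*√2 ≈ -11185.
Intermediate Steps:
I(J) = √(4 + J) (I(J) = √(J + 4) = √(4 + J))
G(c) = (c + √2*√(c²))/(2*c) (G(c) = (c + √(4 + ((c² + c*c) - 4)))/(c + c) = (c + √(4 + ((c² + c²) - 4)))/((2*c)) = (c + √(4 + (2*c² - 4)))*(1/(2*c)) = (c + √(4 + (-4 + 2*c²)))*(1/(2*c)) = (c + √(2*c²))*(1/(2*c)) = (c + √2*√(c²))*(1/(2*c)) = (c + √2*√(c²))/(2*c))
(-93 + G(-7))*120 = (-93 + (½)*(-7 + √2*√((-7)²))/(-7))*120 = (-93 + (½)*(-⅐)*(-7 + √2*√49))*120 = (-93 + (½)*(-⅐)*(-7 + √2*7))*120 = (-93 + (½)*(-⅐)*(-7 + 7*√2))*120 = (-93 + (½ - √2/2))*120 = (-185/2 - √2/2)*120 = -11100 - 60*√2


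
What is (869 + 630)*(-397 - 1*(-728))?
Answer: 496169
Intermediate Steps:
(869 + 630)*(-397 - 1*(-728)) = 1499*(-397 + 728) = 1499*331 = 496169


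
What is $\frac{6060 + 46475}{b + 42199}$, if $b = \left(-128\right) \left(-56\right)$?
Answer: $\frac{52535}{49367} \approx 1.0642$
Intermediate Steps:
$b = 7168$
$\frac{6060 + 46475}{b + 42199} = \frac{6060 + 46475}{7168 + 42199} = \frac{52535}{49367}$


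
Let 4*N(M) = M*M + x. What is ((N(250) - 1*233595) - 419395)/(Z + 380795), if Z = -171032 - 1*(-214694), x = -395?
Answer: -231805/154348 ≈ -1.5018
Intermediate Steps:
N(M) = -395/4 + M**2/4 (N(M) = (M*M - 395)/4 = (M**2 - 395)/4 = (-395 + M**2)/4 = -395/4 + M**2/4)
Z = 43662 (Z = -171032 + 214694 = 43662)
((N(250) - 1*233595) - 419395)/(Z + 380795) = (((-395/4 + (1/4)*250**2) - 1*233595) - 419395)/(43662 + 380795) = (((-395/4 + (1/4)*62500) - 233595) - 419395)/424457 = (((-395/4 + 15625) - 233595) - 419395)*(1/424457) = ((62105/4 - 233595) - 419395)*(1/424457) = (-872275/4 - 419395)*(1/424457) = -2549855/4*1/424457 = -231805/154348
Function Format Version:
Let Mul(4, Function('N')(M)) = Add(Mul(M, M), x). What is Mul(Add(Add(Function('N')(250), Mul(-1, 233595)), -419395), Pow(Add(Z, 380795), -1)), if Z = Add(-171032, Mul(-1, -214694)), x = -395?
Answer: Rational(-231805, 154348) ≈ -1.5018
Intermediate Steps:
Function('N')(M) = Add(Rational(-395, 4), Mul(Rational(1, 4), Pow(M, 2))) (Function('N')(M) = Mul(Rational(1, 4), Add(Mul(M, M), -395)) = Mul(Rational(1, 4), Add(Pow(M, 2), -395)) = Mul(Rational(1, 4), Add(-395, Pow(M, 2))) = Add(Rational(-395, 4), Mul(Rational(1, 4), Pow(M, 2))))
Z = 43662 (Z = Add(-171032, 214694) = 43662)
Mul(Add(Add(Function('N')(250), Mul(-1, 233595)), -419395), Pow(Add(Z, 380795), -1)) = Mul(Add(Add(Add(Rational(-395, 4), Mul(Rational(1, 4), Pow(250, 2))), Mul(-1, 233595)), -419395), Pow(Add(43662, 380795), -1)) = Mul(Add(Add(Add(Rational(-395, 4), Mul(Rational(1, 4), 62500)), -233595), -419395), Pow(424457, -1)) = Mul(Add(Add(Add(Rational(-395, 4), 15625), -233595), -419395), Rational(1, 424457)) = Mul(Add(Add(Rational(62105, 4), -233595), -419395), Rational(1, 424457)) = Mul(Add(Rational(-872275, 4), -419395), Rational(1, 424457)) = Mul(Rational(-2549855, 4), Rational(1, 424457)) = Rational(-231805, 154348)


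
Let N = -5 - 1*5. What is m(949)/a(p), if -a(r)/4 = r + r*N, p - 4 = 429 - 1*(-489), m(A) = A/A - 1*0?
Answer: 1/33192 ≈ 3.0128e-5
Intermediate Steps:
N = -10 (N = -5 - 5 = -10)
m(A) = 1 (m(A) = 1 + 0 = 1)
p = 922 (p = 4 + (429 - 1*(-489)) = 4 + (429 + 489) = 4 + 918 = 922)
a(r) = 36*r (a(r) = -4*(r + r*(-10)) = -4*(r - 10*r) = -(-36)*r = 36*r)
m(949)/a(p) = 1/(36*922) = 1/33192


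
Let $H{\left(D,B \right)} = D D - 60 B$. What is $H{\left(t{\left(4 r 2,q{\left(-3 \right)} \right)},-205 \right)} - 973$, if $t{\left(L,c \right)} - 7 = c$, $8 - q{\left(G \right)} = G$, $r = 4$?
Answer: $11651$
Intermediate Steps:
$q{\left(G \right)} = 8 - G$
$t{\left(L,c \right)} = 7 + c$
$H{\left(D,B \right)} = D^{2} - 60 B$
$H{\left(t{\left(4 r 2,q{\left(-3 \right)} \right)},-205 \right)} - 973 = \left(\left(7 + \left(8 - -3\right)\right)^{2} - -12300\right) - 973 = \left(\left(7 + \left(8 + 3\right)\right)^{2} + 12300\right) - 973 = \left(\left(7 + 11\right)^{2} + 12300\right) - 973 = \left(18^{2} + 12300\right) - 973 = \left(324 + 12300\right) - 973 = 12624 - 973 = 11651$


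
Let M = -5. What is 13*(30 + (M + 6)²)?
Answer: 403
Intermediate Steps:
13*(30 + (M + 6)²) = 13*(30 + (-5 + 6)²) = 13*(30 + 1²) = 13*(30 + 1) = 13*31 = 403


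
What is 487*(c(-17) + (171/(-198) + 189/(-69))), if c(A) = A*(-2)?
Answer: 7490547/506 ≈ 14803.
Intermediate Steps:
c(A) = -2*A
487*(c(-17) + (171/(-198) + 189/(-69))) = 487*(-2*(-17) + (171/(-198) + 189/(-69))) = 487*(34 + (171*(-1/198) + 189*(-1/69))) = 487*(34 + (-19/22 - 63/23)) = 487*(34 - 1823/506) = 487*(15381/506) = 7490547/506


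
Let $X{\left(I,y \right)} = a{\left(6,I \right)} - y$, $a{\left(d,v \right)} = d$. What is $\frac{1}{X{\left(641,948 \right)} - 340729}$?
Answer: $- \frac{1}{341671} \approx -2.9268 \cdot 10^{-6}$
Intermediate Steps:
$X{\left(I,y \right)} = 6 - y$
$\frac{1}{X{\left(641,948 \right)} - 340729} = \frac{1}{\left(6 - 948\right) - 340729} = \frac{1}{-942 - 340729} = \frac{1}{-341671} = - \frac{1}{341671}$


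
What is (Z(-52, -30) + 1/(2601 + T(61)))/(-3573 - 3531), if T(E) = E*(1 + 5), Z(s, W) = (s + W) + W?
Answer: 332303/21077568 ≈ 0.015766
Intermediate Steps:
Z(s, W) = s + 2*W (Z(s, W) = (W + s) + W = s + 2*W)
T(E) = 6*E (T(E) = E*6 = 6*E)
(Z(-52, -30) + 1/(2601 + T(61)))/(-3573 - 3531) = ((-52 + 2*(-30)) + 1/(2601 + 6*61))/(-3573 - 3531) = ((-52 - 60) + 1/(2601 + 366))/(-7104) = (-112 + 1/2967)*(-1/7104) = -332303/2967*(-1/7104) = 332303/21077568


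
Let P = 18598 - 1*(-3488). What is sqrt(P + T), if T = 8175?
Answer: sqrt(30261) ≈ 173.96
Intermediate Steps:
P = 22086 (P = 18598 + 3488 = 22086)
sqrt(P + T) = sqrt(22086 + 8175) = sqrt(30261)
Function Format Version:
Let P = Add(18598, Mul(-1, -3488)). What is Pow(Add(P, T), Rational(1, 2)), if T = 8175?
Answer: Pow(30261, Rational(1, 2)) ≈ 173.96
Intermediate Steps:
P = 22086 (P = Add(18598, 3488) = 22086)
Pow(Add(P, T), Rational(1, 2)) = Pow(Add(22086, 8175), Rational(1, 2)) = Pow(30261, Rational(1, 2))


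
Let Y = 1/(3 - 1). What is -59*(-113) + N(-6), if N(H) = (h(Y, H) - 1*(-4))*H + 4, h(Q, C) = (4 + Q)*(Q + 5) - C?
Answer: 12925/2 ≈ 6462.5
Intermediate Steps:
Y = 1/2 ≈ 0.50000
h(Q, C) = -C + (4 + Q)*(5 + Q) (h(Q, C) = (4 + Q)*(5 + Q) - C = -C + (4 + Q)*(5 + Q))
N(H) = 4 + H*(115/4 - H) (N(H) = ((20 + (1/2)**2 - H + 9*(1/2)) - 1*(-4))*H + 4 = ((20 + 1/4 - H + 9/2) + 4)*H + 4 = ((99/4 - H) + 4)*H + 4 = (115/4 - H)*H + 4 = H*(115/4 - H) + 4 = 4 + H*(115/4 - H))
-59*(-113) + N(-6) = -59*(-113) + (4 - 1*(-6)**2 + (115/4)*(-6)) = 6667 + (4 - 1*36 - 345/2) = 6667 + (4 - 36 - 345/2) = 6667 - 409/2 = 12925/2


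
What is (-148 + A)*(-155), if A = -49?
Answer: 30535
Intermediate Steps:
(-148 + A)*(-155) = (-148 - 49)*(-155) = -197*(-155) = 30535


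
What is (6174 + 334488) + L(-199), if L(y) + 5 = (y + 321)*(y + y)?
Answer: 292101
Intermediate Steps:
L(y) = -5 + 2*y*(321 + y) (L(y) = -5 + (y + 321)*(y + y) = -5 + (321 + y)*(2*y) = -5 + 2*y*(321 + y))
(6174 + 334488) + L(-199) = (6174 + 334488) + (-5 + 2*(-199)**2 + 642*(-199)) = 340662 + (-5 + 2*39601 - 127758) = 340662 + (-5 + 79202 - 127758) = 340662 - 48561 = 292101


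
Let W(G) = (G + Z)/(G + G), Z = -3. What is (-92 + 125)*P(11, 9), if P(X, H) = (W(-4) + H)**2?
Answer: 205953/64 ≈ 3218.0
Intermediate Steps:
W(G) = (-3 + G)/(2*G) (W(G) = (G - 3)/(G + G) = (-3 + G)/((2*G)) = (-3 + G)*(1/(2*G)) = (-3 + G)/(2*G))
P(X, H) = (7/8 + H)**2 (P(X, H) = ((1/2)*(-3 - 4)/(-4) + H)**2 = ((1/2)*(-1/4)*(-7) + H)**2 = (7/8 + H)**2)
(-92 + 125)*P(11, 9) = (-92 + 125)*((7 + 8*9)**2/64) = 33*((7 + 72)**2/64) = 33*((1/64)*79**2) = 33*((1/64)*6241) = 33*(6241/64) = 205953/64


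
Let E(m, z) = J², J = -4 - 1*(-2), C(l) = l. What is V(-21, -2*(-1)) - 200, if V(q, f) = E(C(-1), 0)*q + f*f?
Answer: -280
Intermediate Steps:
J = -2 (J = -4 + 2 = -2)
E(m, z) = 4 (E(m, z) = (-2)² = 4)
V(q, f) = f² + 4*q (V(q, f) = 4*q + f*f = 4*q + f² = f² + 4*q)
V(-21, -2*(-1)) - 200 = ((-2*(-1))² + 4*(-21)) - 200 = (2² - 84) - 200 = (4 - 84) - 200 = -80 - 200 = -280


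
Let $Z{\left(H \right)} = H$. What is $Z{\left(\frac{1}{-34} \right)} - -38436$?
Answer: $\frac{1306823}{34} \approx 38436.0$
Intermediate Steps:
$Z{\left(\frac{1}{-34} \right)} - -38436 = \frac{1}{-34} - -38436 = - \frac{1}{34} + 38436 = \frac{1306823}{34}$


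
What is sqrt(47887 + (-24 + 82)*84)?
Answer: sqrt(52759) ≈ 229.69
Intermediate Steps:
sqrt(47887 + (-24 + 82)*84) = sqrt(47887 + 58*84) = sqrt(47887 + 4872) = sqrt(52759)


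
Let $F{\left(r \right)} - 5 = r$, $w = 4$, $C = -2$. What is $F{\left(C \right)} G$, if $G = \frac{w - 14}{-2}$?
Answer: $15$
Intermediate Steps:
$F{\left(r \right)} = 5 + r$
$G = 5$ ($G = \frac{4 - 14}{-2} = \left(- \frac{1}{2}\right) \left(-10\right) = 5$)
$F{\left(C \right)} G = \left(5 - 2\right) 5 = 3 \cdot 5 = 15$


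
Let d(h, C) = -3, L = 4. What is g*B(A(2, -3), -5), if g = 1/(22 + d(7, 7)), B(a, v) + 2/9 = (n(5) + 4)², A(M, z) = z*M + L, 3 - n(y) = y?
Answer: 34/171 ≈ 0.19883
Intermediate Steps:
n(y) = 3 - y
A(M, z) = 4 + M*z (A(M, z) = z*M + 4 = M*z + 4 = 4 + M*z)
B(a, v) = 34/9 (B(a, v) = -2/9 + ((3 - 1*5) + 4)² = -2/9 + ((3 - 5) + 4)² = -2/9 + (-2 + 4)² = -2/9 + 2² = -2/9 + 4 = 34/9)
g = 1/19 (g = 1/(22 - 3) = 1/19 ≈ 0.052632)
g*B(A(2, -3), -5) = (1/19)*(34/9) = 34/171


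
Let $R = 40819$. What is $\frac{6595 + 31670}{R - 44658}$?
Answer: $- \frac{38265}{3839} \approx -9.9674$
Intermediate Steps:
$\frac{6595 + 31670}{R - 44658} = \frac{6595 + 31670}{40819 - 44658} = \frac{38265}{-3839} = 38265 \left(- \frac{1}{3839}\right) = - \frac{38265}{3839}$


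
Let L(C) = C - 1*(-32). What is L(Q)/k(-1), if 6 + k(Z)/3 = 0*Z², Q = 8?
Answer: -20/9 ≈ -2.2222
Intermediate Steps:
L(C) = 32 + C (L(C) = C + 32 = 32 + C)
k(Z) = -18 (k(Z) = -18 + 3*(0*Z²) = -18 + 3*0 = -18 + 0 = -18)
L(Q)/k(-1) = (32 + 8)/(-18) = 40*(-1/18) = -20/9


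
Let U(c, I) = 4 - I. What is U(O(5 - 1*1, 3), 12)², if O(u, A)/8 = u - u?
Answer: 64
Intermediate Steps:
O(u, A) = 0 (O(u, A) = 8*(u - u) = 8*0 = 0)
U(O(5 - 1*1, 3), 12)² = (4 - 1*12)² = (4 - 12)² = (-8)² = 64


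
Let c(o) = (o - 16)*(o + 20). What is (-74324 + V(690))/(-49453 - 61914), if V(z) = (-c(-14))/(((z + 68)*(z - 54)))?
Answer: 2985892361/4474057858 ≈ 0.66738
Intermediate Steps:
c(o) = (-16 + o)*(20 + o)
V(z) = 180/((-54 + z)*(68 + z)) (V(z) = (-(-320 + (-14)² + 4*(-14)))/(((z + 68)*(z - 54))) = (-(-320 + 196 - 56))/(((68 + z)*(-54 + z))) = (-1*(-180))/(((-54 + z)*(68 + z))) = 180*(1/((-54 + z)*(68 + z))) = 180/((-54 + z)*(68 + z)))
(-74324 + V(690))/(-49453 - 61914) = (-74324 + 180/(-3672 + 690² + 14*690))/(-49453 - 61914) = (-74324 + 180/(-3672 + 476100 + 9660))/(-111367) = (-74324 + 180/482088)*(-1/111367) = (-74324 + 180*(1/482088))*(-1/111367) = (-74324 + 15/40174)*(-1/111367) = -2985892361/40174*(-1/111367) = 2985892361/4474057858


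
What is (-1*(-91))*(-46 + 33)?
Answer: -1183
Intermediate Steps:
(-1*(-91))*(-46 + 33) = 91*(-13) = -1183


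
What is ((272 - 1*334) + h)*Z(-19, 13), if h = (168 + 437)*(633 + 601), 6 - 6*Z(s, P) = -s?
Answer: -1617434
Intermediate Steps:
Z(s, P) = 1 + s/6 (Z(s, P) = 1 - (-1)*s/6 = 1 + s/6)
h = 746570 (h = 605*1234 = 746570)
((272 - 1*334) + h)*Z(-19, 13) = ((272 - 1*334) + 746570)*(1 + (⅙)*(-19)) = ((272 - 334) + 746570)*(1 - 19/6) = (-62 + 746570)*(-13/6) = 746508*(-13/6) = -1617434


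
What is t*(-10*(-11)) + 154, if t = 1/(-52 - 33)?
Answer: 2596/17 ≈ 152.71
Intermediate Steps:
t = -1/85 (t = 1/(-85) = -1/85 ≈ -0.011765)
t*(-10*(-11)) + 154 = -(-2)*(-11)/17 + 154 = -1/85*110 + 154 = -22/17 + 154 = 2596/17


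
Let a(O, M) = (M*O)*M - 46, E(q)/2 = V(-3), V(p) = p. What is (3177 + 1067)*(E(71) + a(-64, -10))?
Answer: -27382288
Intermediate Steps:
E(q) = -6 (E(q) = 2*(-3) = -6)
a(O, M) = -46 + O*M**2 (a(O, M) = O*M**2 - 46 = -46 + O*M**2)
(3177 + 1067)*(E(71) + a(-64, -10)) = (3177 + 1067)*(-6 + (-46 - 64*(-10)**2)) = 4244*(-6 + (-46 - 64*100)) = 4244*(-6 + (-46 - 6400)) = 4244*(-6 - 6446) = 4244*(-6452) = -27382288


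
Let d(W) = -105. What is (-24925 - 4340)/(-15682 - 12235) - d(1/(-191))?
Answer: 2960550/27917 ≈ 106.05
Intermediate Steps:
(-24925 - 4340)/(-15682 - 12235) - d(1/(-191)) = (-24925 - 4340)/(-15682 - 12235) - 1*(-105) = -29265/(-27917) + 105 = -29265*(-1/27917) + 105 = 29265/27917 + 105 = 2960550/27917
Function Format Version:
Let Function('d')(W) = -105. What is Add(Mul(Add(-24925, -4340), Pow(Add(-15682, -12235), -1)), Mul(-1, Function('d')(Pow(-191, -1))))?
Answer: Rational(2960550, 27917) ≈ 106.05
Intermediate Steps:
Add(Mul(Add(-24925, -4340), Pow(Add(-15682, -12235), -1)), Mul(-1, Function('d')(Pow(-191, -1)))) = Add(Mul(Add(-24925, -4340), Pow(Add(-15682, -12235), -1)), Mul(-1, -105)) = Add(Mul(-29265, Pow(-27917, -1)), 105) = Add(Mul(-29265, Rational(-1, 27917)), 105) = Add(Rational(29265, 27917), 105) = Rational(2960550, 27917)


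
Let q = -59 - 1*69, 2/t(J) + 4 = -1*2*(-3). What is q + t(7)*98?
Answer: -30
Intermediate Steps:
t(J) = 1 (t(J) = 2/(-4 - 1*2*(-3)) = 2/(-4 - 2*(-3)) = 2/(-4 + 6) = 2/2 = 2*(½) = 1)
q = -128 (q = -59 - 69 = -128)
q + t(7)*98 = -128 + 1*98 = -128 + 98 = -30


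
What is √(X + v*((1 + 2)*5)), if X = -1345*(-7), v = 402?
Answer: √15445 ≈ 124.28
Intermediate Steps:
X = 9415
√(X + v*((1 + 2)*5)) = √(9415 + 402*((1 + 2)*5)) = √(9415 + 402*(3*5)) = √(9415 + 402*15) = √(9415 + 6030) = √15445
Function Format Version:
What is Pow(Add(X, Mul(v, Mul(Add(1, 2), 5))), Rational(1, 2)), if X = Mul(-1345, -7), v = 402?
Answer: Pow(15445, Rational(1, 2)) ≈ 124.28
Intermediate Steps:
X = 9415
Pow(Add(X, Mul(v, Mul(Add(1, 2), 5))), Rational(1, 2)) = Pow(Add(9415, Mul(402, Mul(Add(1, 2), 5))), Rational(1, 2)) = Pow(Add(9415, Mul(402, Mul(3, 5))), Rational(1, 2)) = Pow(Add(9415, Mul(402, 15)), Rational(1, 2)) = Pow(Add(9415, 6030), Rational(1, 2)) = Pow(15445, Rational(1, 2))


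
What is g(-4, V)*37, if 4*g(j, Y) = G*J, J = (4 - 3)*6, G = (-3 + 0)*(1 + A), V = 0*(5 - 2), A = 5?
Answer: -999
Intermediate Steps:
V = 0 (V = 0*3 = 0)
G = -18 (G = (-3 + 0)*(1 + 5) = -3*6 = -18)
J = 6 (J = 1*6 = 6)
g(j, Y) = -27 (g(j, Y) = (-18*6)/4 = (1/4)*(-108) = -27)
g(-4, V)*37 = -27*37 = -999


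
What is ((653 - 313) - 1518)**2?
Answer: 1387684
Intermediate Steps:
((653 - 313) - 1518)**2 = (340 - 1518)**2 = (-1178)**2 = 1387684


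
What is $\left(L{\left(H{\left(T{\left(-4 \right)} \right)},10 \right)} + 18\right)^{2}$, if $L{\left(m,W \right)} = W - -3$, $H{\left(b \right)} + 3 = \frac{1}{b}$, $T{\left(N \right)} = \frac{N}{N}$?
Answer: $961$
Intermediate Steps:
$T{\left(N \right)} = 1$
$H{\left(b \right)} = -3 + \frac{1}{b}$
$L{\left(m,W \right)} = 3 + W$ ($L{\left(m,W \right)} = W + 3 = 3 + W$)
$\left(L{\left(H{\left(T{\left(-4 \right)} \right)},10 \right)} + 18\right)^{2} = \left(\left(3 + 10\right) + 18\right)^{2} = \left(13 + 18\right)^{2} = 31^{2} = 961$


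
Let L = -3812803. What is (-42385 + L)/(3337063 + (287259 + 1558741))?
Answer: -3855188/5183063 ≈ -0.74380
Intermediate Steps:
(-42385 + L)/(3337063 + (287259 + 1558741)) = (-42385 - 3812803)/(3337063 + (287259 + 1558741)) = -3855188/(3337063 + 1846000) = -3855188/5183063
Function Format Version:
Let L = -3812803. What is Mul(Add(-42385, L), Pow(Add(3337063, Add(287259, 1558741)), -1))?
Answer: Rational(-3855188, 5183063) ≈ -0.74380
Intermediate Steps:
Mul(Add(-42385, L), Pow(Add(3337063, Add(287259, 1558741)), -1)) = Mul(Add(-42385, -3812803), Pow(Add(3337063, Add(287259, 1558741)), -1)) = Mul(-3855188, Pow(Add(3337063, 1846000), -1)) = Mul(-3855188, Pow(5183063, -1)) = Mul(-3855188, Rational(1, 5183063)) = Rational(-3855188, 5183063)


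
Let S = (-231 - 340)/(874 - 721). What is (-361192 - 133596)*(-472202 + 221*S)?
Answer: 2106431759908/9 ≈ 2.3405e+11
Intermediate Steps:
S = -571/153 ≈ -3.7320
(-361192 - 133596)*(-472202 + 221*S) = (-361192 - 133596)*(-472202 + 221*(-571/153)) = -494788*(-472202 - 7423/9) = -494788*(-4257241/9) = 2106431759908/9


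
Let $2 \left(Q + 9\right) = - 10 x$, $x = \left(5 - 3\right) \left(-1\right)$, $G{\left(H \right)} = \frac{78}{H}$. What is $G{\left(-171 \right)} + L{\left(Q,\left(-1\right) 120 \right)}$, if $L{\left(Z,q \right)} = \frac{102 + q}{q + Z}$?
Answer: $- \frac{2068}{6783} \approx -0.30488$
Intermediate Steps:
$x = -2$ ($x = 2 \left(-1\right) = -2$)
$Q = 1$ ($Q = -9 + \frac{\left(-10\right) \left(-2\right)}{2} = -9 + \frac{1}{2} \cdot 20 = -9 + 10 = 1$)
$L{\left(Z,q \right)} = \frac{102 + q}{Z + q}$
$G{\left(-171 \right)} + L{\left(Q,\left(-1\right) 120 \right)} = \frac{78}{-171} + \frac{102 - 120}{1 - 120} = 78 \left(- \frac{1}{171}\right) + \frac{102 - 120}{1 - 120} = - \frac{26}{57} + \frac{1}{-119} \left(-18\right) = - \frac{26}{57} - - \frac{18}{119} = - \frac{26}{57} + \frac{18}{119} = - \frac{2068}{6783}$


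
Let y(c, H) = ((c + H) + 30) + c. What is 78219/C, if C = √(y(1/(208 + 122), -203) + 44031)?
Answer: 78219*√1194034215/7236571 ≈ 373.50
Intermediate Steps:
y(c, H) = 30 + H + 2*c (y(c, H) = ((H + c) + 30) + c = (30 + H + c) + c = 30 + H + 2*c)
C = √1194034215/165 (C = √((30 - 203 + 2/(208 + 122)) + 44031) = √((30 - 203 + 2/330) + 44031) = √((30 - 203 + 2*(1/330)) + 44031) = √((30 - 203 + 1/165) + 44031) = √(-28544/165 + 44031) = √(7236571/165) = √1194034215/165 ≈ 209.42)
78219/C = 78219/((√1194034215/165)) = 78219*(√1194034215/7236571) = 78219*√1194034215/7236571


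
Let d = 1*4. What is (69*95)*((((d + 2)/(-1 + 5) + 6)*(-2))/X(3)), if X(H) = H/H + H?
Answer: -98325/4 ≈ -24581.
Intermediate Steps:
d = 4
X(H) = 1 + H
(69*95)*((((d + 2)/(-1 + 5) + 6)*(-2))/X(3)) = (69*95)*((((4 + 2)/(-1 + 5) + 6)*(-2))/(1 + 3)) = 6555*(((6/4 + 6)*(-2))/4) = 6555*(((6*(¼) + 6)*(-2))*(¼)) = 6555*(((3/2 + 6)*(-2))*(¼)) = 6555*(((15/2)*(-2))*(¼)) = 6555*(-15*¼) = 6555*(-15/4) = -98325/4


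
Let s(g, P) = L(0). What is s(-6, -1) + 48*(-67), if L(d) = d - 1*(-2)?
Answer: -3214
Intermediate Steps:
L(d) = 2 + d (L(d) = d + 2 = 2 + d)
s(g, P) = 2 (s(g, P) = 2 + 0 = 2)
s(-6, -1) + 48*(-67) = 2 + 48*(-67) = 2 - 3216 = -3214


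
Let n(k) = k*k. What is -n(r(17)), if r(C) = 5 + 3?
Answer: -64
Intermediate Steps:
r(C) = 8
n(k) = k²
-n(r(17)) = -1*8² = -1*64 = -64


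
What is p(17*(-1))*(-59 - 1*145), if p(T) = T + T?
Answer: 6936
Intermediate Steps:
p(T) = 2*T
p(17*(-1))*(-59 - 1*145) = (2*(17*(-1)))*(-59 - 1*145) = (2*(-17))*(-59 - 145) = -34*(-204) = 6936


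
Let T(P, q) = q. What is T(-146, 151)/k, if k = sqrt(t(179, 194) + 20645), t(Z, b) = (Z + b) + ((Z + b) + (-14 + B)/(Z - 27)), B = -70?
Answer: 151*sqrt(30887806)/812837 ≈ 1.0324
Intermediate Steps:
t(Z, b) = -84/(-27 + Z) + 2*Z + 2*b (t(Z, b) = (Z + b) + ((Z + b) + (-14 - 70)/(Z - 27)) = (Z + b) + ((Z + b) - 84/(-27 + Z)) = (Z + b) + (Z + b - 84/(-27 + Z)) = -84/(-27 + Z) + 2*Z + 2*b)
k = sqrt(30887806)/38 (k = sqrt(2*(-42 + 179**2 - 27*179 - 27*194 + 179*194)/(-27 + 179) + 20645) = sqrt(2*(-42 + 32041 - 4833 - 5238 + 34726)/152 + 20645) = sqrt(2*(1/152)*56654 + 20645) = sqrt(28327/38 + 20645) = sqrt(812837/38) = sqrt(30887806)/38 ≈ 146.25)
T(-146, 151)/k = 151/((sqrt(30887806)/38)) = 151*(sqrt(30887806)/812837) = 151*sqrt(30887806)/812837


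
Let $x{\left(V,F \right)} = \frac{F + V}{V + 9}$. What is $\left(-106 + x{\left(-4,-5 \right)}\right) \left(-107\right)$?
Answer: $\frac{57673}{5} \approx 11535.0$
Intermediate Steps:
$x{\left(V,F \right)} = \frac{F + V}{9 + V}$
$\left(-106 + x{\left(-4,-5 \right)}\right) \left(-107\right) = \left(-106 + \frac{-5 - 4}{9 - 4}\right) \left(-107\right) = \left(-106 + \frac{1}{5} \left(-9\right)\right) \left(-107\right) = \left(-106 - \frac{9}{5}\right) \left(-107\right) = \left(- \frac{539}{5}\right) \left(-107\right) = \frac{57673}{5}$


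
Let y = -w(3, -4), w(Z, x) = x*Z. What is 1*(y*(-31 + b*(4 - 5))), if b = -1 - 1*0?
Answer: -360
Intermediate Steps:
b = -1 (b = -1 + 0 = -1)
w(Z, x) = Z*x
y = 12 (y = -3*(-4) = -1*(-12) = 12)
1*(y*(-31 + b*(4 - 5))) = 1*(12*(-31 - (4 - 5))) = 1*(12*(-31 - 1*(-1))) = 1*(12*(-31 + 1)) = 1*(12*(-30)) = 1*(-360) = -360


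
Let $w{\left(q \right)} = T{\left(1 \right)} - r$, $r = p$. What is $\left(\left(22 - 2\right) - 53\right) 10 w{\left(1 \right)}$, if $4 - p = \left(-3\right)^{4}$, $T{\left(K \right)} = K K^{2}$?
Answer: $-25740$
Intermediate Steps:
$T{\left(K \right)} = K^{3}$
$p = -77$ ($p = 4 - \left(-3\right)^{4} = 4 - 81 = -77$)
$r = -77$
$w{\left(q \right)} = 78$ ($w{\left(q \right)} = 1^{3} - -77 = 1 + 77 = 78$)
$\left(\left(22 - 2\right) - 53\right) 10 w{\left(1 \right)} = \left(\left(22 - 2\right) - 53\right) 10 \cdot 78 = \left(20 - 53\right) 10 \cdot 78 = \left(-33\right) 10 \cdot 78 = \left(-330\right) 78 = -25740$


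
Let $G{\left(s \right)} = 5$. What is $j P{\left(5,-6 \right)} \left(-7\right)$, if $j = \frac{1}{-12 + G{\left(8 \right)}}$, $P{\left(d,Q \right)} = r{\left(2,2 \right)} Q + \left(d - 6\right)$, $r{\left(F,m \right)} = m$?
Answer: $-13$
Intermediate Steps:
$P{\left(d,Q \right)} = -6 + d + 2 Q$ ($P{\left(d,Q \right)} = 2 Q + \left(d - 6\right) = 2 Q + \left(-6 + d\right) = -6 + d + 2 Q$)
$j = - \frac{1}{7}$ ($j = \frac{1}{-12 + 5} = \frac{1}{-7} = - \frac{1}{7} \approx -0.14286$)
$j P{\left(5,-6 \right)} \left(-7\right) = - \frac{\left(-6 + 5 + 2 \left(-6\right)\right) \left(-7\right)}{7} = - \frac{\left(-6 + 5 - 12\right) \left(-7\right)}{7} = - \frac{\left(-13\right) \left(-7\right)}{7} = \left(- \frac{1}{7}\right) 91 = -13$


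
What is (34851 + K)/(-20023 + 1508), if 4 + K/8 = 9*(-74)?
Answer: -4213/2645 ≈ -1.5928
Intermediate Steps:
K = -5360 (K = -32 + 8*(9*(-74)) = -32 + 8*(-666) = -32 - 5328 = -5360)
(34851 + K)/(-20023 + 1508) = (34851 - 5360)/(-20023 + 1508) = 29491/(-18515) = 29491*(-1/18515) = -4213/2645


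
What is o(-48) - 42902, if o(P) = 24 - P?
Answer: -42830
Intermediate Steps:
o(-48) - 42902 = (24 - 1*(-48)) - 42902 = (24 + 48) - 42902 = 72 - 42902 = -42830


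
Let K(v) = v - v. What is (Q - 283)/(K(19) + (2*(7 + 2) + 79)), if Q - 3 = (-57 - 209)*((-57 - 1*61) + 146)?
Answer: -7728/97 ≈ -79.670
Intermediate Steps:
Q = -7445 (Q = 3 + (-57 - 209)*((-57 - 1*61) + 146) = 3 - 266*((-57 - 61) + 146) = 3 - 266*(-118 + 146) = 3 - 266*28 = 3 - 7448 = -7445)
K(v) = 0
(Q - 283)/(K(19) + (2*(7 + 2) + 79)) = (-7445 - 283)/(0 + (2*(7 + 2) + 79)) = -7728/(0 + (2*9 + 79)) = -7728/(0 + (18 + 79)) = -7728/(0 + 97) = -7728/97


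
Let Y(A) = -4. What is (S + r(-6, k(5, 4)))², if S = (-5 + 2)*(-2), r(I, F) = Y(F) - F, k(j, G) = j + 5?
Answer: 64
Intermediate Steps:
k(j, G) = 5 + j
r(I, F) = -4 - F
S = 6 (S = -3*(-2) = 6)
(S + r(-6, k(5, 4)))² = (6 + (-4 - (5 + 5)))² = (6 + (-4 - 1*10))² = (6 + (-4 - 10))² = (6 - 14)² = (-8)² = 64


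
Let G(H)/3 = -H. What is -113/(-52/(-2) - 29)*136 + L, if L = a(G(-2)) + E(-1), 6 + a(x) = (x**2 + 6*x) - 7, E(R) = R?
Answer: 15542/3 ≈ 5180.7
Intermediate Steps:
G(H) = -3*H (G(H) = 3*(-H) = -3*H)
a(x) = -13 + x**2 + 6*x (a(x) = -6 + ((x**2 + 6*x) - 7) = -6 + (-7 + x**2 + 6*x) = -13 + x**2 + 6*x)
L = 58 (L = (-13 + (-3*(-2))**2 + 6*(-3*(-2))) - 1 = (-13 + 6**2 + 6*6) - 1 = (-13 + 36 + 36) - 1 = 59 - 1 = 58)
-113/(-52/(-2) - 29)*136 + L = -113/(-52/(-2) - 29)*136 + 58 = -113/(-52*(-1/2) - 29)*136 + 58 = -113/(26 - 29)*136 + 58 = -113/(-3)*136 + 58 = -113*(-1/3)*136 + 58 = (113/3)*136 + 58 = 15368/3 + 58 = 15542/3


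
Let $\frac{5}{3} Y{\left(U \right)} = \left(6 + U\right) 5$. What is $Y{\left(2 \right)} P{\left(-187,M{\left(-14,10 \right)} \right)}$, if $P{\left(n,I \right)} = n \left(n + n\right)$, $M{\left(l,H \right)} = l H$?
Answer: $1678512$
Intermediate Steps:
$Y{\left(U \right)} = 18 + 3 U$ ($Y{\left(U \right)} = \frac{3 \left(6 + U\right) 5}{5} = \frac{3 \left(30 + 5 U\right)}{5} = 18 + 3 U$)
$M{\left(l,H \right)} = H l$
$P{\left(n,I \right)} = 2 n^{2}$ ($P{\left(n,I \right)} = n 2 n = 2 n^{2}$)
$Y{\left(2 \right)} P{\left(-187,M{\left(-14,10 \right)} \right)} = \left(18 + 3 \cdot 2\right) 2 \left(-187\right)^{2} = \left(18 + 6\right) 2 \cdot 34969 = 24 \cdot 69938 = 1678512$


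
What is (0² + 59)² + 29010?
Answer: 32491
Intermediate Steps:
(0² + 59)² + 29010 = (0 + 59)² + 29010 = 59² + 29010 = 3481 + 29010 = 32491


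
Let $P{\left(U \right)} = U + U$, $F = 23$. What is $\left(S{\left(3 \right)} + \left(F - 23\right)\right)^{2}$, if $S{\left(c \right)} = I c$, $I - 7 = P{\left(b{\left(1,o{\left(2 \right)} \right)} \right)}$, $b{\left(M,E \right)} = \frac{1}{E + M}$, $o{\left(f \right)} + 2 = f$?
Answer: $729$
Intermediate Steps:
$o{\left(f \right)} = -2 + f$
$P{\left(U \right)} = 2 U$
$I = 9$ ($I = 7 + \frac{2}{\left(-2 + 2\right) + 1} = 7 + \frac{2}{0 + 1} = 7 + \frac{2}{1} = 7 + 2 \cdot 1 = 7 + 2 = 9$)
$S{\left(c \right)} = 9 c$
$\left(S{\left(3 \right)} + \left(F - 23\right)\right)^{2} = \left(9 \cdot 3 + \left(23 - 23\right)\right)^{2} = \left(27 + 0\right)^{2} = 27^{2} = 729$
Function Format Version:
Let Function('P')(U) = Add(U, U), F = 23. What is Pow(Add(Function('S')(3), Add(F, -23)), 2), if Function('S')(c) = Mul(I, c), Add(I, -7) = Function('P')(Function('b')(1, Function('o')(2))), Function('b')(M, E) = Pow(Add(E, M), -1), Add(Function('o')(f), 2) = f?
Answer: 729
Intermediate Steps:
Function('o')(f) = Add(-2, f)
Function('P')(U) = Mul(2, U)
I = 9 (I = Add(7, Mul(2, Pow(Add(Add(-2, 2), 1), -1))) = Add(7, Mul(2, Pow(Add(0, 1), -1))) = Add(7, Mul(2, Pow(1, -1))) = Add(7, Mul(2, 1)) = Add(7, 2) = 9)
Function('S')(c) = Mul(9, c)
Pow(Add(Function('S')(3), Add(F, -23)), 2) = Pow(Add(Mul(9, 3), Add(23, -23)), 2) = Pow(Add(27, 0), 2) = Pow(27, 2) = 729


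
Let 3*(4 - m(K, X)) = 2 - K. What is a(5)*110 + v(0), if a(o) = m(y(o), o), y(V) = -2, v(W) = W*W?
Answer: 880/3 ≈ 293.33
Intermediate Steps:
v(W) = W**2
m(K, X) = 10/3 + K/3 (m(K, X) = 4 - (2 - K)/3 = 4 + (-2/3 + K/3) = 10/3 + K/3)
a(o) = 8/3 (a(o) = 10/3 + (1/3)*(-2) = 10/3 - 2/3 = 8/3)
a(5)*110 + v(0) = (8/3)*110 + 0**2 = 880/3 + 0 = 880/3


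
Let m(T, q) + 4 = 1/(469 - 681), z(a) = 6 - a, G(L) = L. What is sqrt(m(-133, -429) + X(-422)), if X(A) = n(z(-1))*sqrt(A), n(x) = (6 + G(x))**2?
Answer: sqrt(-44997 + 1898884*I*sqrt(422))/106 ≈ 41.64 + 41.688*I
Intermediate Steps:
n(x) = (6 + x)**2
X(A) = 169*sqrt(A) (X(A) = (6 + (6 - 1*(-1)))**2*sqrt(A) = (6 + (6 + 1))**2*sqrt(A) = (6 + 7)**2*sqrt(A) = 13**2*sqrt(A) = 169*sqrt(A))
m(T, q) = -849/212 (m(T, q) = -4 + 1/(469 - 681) = -4 + 1/(-212) = -4 - 1/212 = -849/212)
sqrt(m(-133, -429) + X(-422)) = sqrt(-849/212 + 169*sqrt(-422)) = sqrt(-849/212 + 169*(I*sqrt(422))) = sqrt(-849/212 + 169*I*sqrt(422))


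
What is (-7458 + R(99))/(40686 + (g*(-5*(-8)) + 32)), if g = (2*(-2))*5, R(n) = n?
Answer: -2453/13306 ≈ -0.18435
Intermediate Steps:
g = -20 (g = -4*5 = -20)
(-7458 + R(99))/(40686 + (g*(-5*(-8)) + 32)) = (-7458 + 99)/(40686 + (-(-100)*(-8) + 32)) = -7359/(40686 + (-20*40 + 32)) = -7359/(40686 + (-800 + 32)) = -7359/(40686 - 768) = -7359/39918 = -7359*1/39918 = -2453/13306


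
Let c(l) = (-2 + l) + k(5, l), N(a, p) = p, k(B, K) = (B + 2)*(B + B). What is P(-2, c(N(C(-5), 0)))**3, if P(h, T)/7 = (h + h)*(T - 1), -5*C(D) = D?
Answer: -6602349376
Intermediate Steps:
C(D) = -D/5
k(B, K) = 2*B*(2 + B) (k(B, K) = (2 + B)*(2*B) = 2*B*(2 + B))
c(l) = 68 + l (c(l) = (-2 + l) + 2*5*(2 + 5) = (-2 + l) + 2*5*7 = (-2 + l) + 70 = 68 + l)
P(h, T) = 14*h*(-1 + T) (P(h, T) = 7*((h + h)*(T - 1)) = 7*((2*h)*(-1 + T)) = 7*(2*h*(-1 + T)) = 14*h*(-1 + T))
P(-2, c(N(C(-5), 0)))**3 = (14*(-2)*(-1 + (68 + 0)))**3 = (14*(-2)*(-1 + 68))**3 = (14*(-2)*67)**3 = (-1876)**3 = -6602349376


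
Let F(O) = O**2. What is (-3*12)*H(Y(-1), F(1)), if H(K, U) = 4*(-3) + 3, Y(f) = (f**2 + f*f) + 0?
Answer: 324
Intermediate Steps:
Y(f) = 2*f**2 (Y(f) = (f**2 + f**2) + 0 = 2*f**2 + 0 = 2*f**2)
H(K, U) = -9 (H(K, U) = -12 + 3 = -9)
(-3*12)*H(Y(-1), F(1)) = -3*12*(-9) = -36*(-9) = 324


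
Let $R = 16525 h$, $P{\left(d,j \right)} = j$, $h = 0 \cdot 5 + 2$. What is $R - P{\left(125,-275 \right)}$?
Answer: $33325$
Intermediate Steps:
$h = 2$ ($h = 0 + 2 = 2$)
$R = 33050$ ($R = 16525 \cdot 2 = 33050$)
$R - P{\left(125,-275 \right)} = 33050 - -275 = 33050 + 275 = 33325$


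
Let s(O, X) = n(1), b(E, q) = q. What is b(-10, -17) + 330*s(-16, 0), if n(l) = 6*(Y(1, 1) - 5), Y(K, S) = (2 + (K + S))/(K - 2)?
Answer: -17837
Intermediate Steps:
Y(K, S) = (2 + K + S)/(-2 + K)
n(l) = -54 (n(l) = 6*((2 + 1 + 1)/(-2 + 1) - 5) = 6*(4/(-1) - 5) = 6*(-1*4 - 5) = 6*(-4 - 5) = 6*(-9) = -54)
s(O, X) = -54
b(-10, -17) + 330*s(-16, 0) = -17 + 330*(-54) = -17 - 17820 = -17837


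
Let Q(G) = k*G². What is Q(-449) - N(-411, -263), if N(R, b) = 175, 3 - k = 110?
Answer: -21571482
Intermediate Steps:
k = -107 (k = 3 - 1*110 = 3 - 110 = -107)
Q(G) = -107*G²
Q(-449) - N(-411, -263) = -107*(-449)² - 1*175 = -107*201601 - 175 = -21571307 - 175 = -21571482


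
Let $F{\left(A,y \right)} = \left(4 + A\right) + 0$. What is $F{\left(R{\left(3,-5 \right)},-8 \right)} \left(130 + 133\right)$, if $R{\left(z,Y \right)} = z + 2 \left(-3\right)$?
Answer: $263$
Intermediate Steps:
$R{\left(z,Y \right)} = -6 + z$ ($R{\left(z,Y \right)} = z - 6 = -6 + z$)
$F{\left(A,y \right)} = 4 + A$
$F{\left(R{\left(3,-5 \right)},-8 \right)} \left(130 + 133\right) = \left(4 + \left(-6 + 3\right)\right) \left(130 + 133\right) = \left(4 - 3\right) 263 = 1 \cdot 263 = 263$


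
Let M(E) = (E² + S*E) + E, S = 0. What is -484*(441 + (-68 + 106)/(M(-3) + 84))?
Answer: -9614176/45 ≈ -2.1365e+5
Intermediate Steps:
M(E) = E + E² (M(E) = (E² + 0*E) + E = (E² + 0) + E = E² + E = E + E²)
-484*(441 + (-68 + 106)/(M(-3) + 84)) = -484*(441 + (-68 + 106)/(-3*(1 - 3) + 84)) = -484*(441 + 38/(-3*(-2) + 84)) = -484*(441 + 38/(6 + 84)) = -484*(441 + 38/90) = -484*(441 + 38*(1/90)) = -484*(441 + 19/45) = -484*19864/45 = -9614176/45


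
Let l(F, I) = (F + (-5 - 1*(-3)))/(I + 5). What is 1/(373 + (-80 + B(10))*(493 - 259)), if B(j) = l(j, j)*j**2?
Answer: -1/5867 ≈ -0.00017044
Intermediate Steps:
l(F, I) = (-2 + F)/(5 + I) (l(F, I) = (F + (-5 + 3))/(5 + I) = (F - 2)/(5 + I) = (-2 + F)/(5 + I))
B(j) = j**2*(-2 + j)/(5 + j) (B(j) = ((-2 + j)/(5 + j))*j**2 = j**2*(-2 + j)/(5 + j))
1/(373 + (-80 + B(10))*(493 - 259)) = 1/(373 + (-80 + 10**2*(-2 + 10)/(5 + 10))*(493 - 259)) = 1/(373 + (-80 + 100*8/15)*234) = 1/(373 + (-80 + 100*(1/15)*8)*234) = 1/(373 + (-80 + 160/3)*234) = 1/(373 - 80/3*234) = 1/(373 - 6240) = 1/(-5867) = -1/5867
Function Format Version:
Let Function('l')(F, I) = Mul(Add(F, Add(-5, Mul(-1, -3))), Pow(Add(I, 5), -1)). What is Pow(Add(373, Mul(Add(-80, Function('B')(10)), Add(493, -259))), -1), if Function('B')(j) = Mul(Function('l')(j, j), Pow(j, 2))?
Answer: Rational(-1, 5867) ≈ -0.00017044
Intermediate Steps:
Function('l')(F, I) = Mul(Pow(Add(5, I), -1), Add(-2, F)) (Function('l')(F, I) = Mul(Add(F, Add(-5, 3)), Pow(Add(5, I), -1)) = Mul(Add(F, -2), Pow(Add(5, I), -1)) = Mul(Add(-2, F), Pow(Add(5, I), -1)) = Mul(Pow(Add(5, I), -1), Add(-2, F)))
Function('B')(j) = Mul(Pow(j, 2), Pow(Add(5, j), -1), Add(-2, j)) (Function('B')(j) = Mul(Mul(Pow(Add(5, j), -1), Add(-2, j)), Pow(j, 2)) = Mul(Pow(j, 2), Pow(Add(5, j), -1), Add(-2, j)))
Pow(Add(373, Mul(Add(-80, Function('B')(10)), Add(493, -259))), -1) = Pow(Add(373, Mul(Add(-80, Mul(Pow(10, 2), Pow(Add(5, 10), -1), Add(-2, 10))), Add(493, -259))), -1) = Pow(Add(373, Mul(Add(-80, Mul(100, Pow(15, -1), 8)), 234)), -1) = Pow(Add(373, Mul(Add(-80, Mul(100, Rational(1, 15), 8)), 234)), -1) = Pow(Add(373, Mul(Add(-80, Rational(160, 3)), 234)), -1) = Pow(Add(373, Mul(Rational(-80, 3), 234)), -1) = Pow(Add(373, -6240), -1) = Pow(-5867, -1) = Rational(-1, 5867)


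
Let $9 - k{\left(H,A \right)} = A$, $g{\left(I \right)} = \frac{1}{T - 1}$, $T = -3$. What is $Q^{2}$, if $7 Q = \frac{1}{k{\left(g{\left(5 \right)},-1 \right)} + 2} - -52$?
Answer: $\frac{390625}{7056} \approx 55.361$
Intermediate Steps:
$g{\left(I \right)} = - \frac{1}{4}$ ($g{\left(I \right)} = \frac{1}{-3 - 1} = \frac{1}{-4} = - \frac{1}{4}$)
$k{\left(H,A \right)} = 9 - A$
$Q = \frac{625}{84}$ ($Q = \frac{\frac{1}{\left(9 - -1\right) + 2} - -52}{7} = \frac{\frac{1}{\left(9 + 1\right) + 2} + 52}{7} = \frac{\frac{1}{10 + 2} + 52}{7} = \frac{\frac{1}{12} + 52}{7} = \frac{1}{7} \cdot \frac{625}{12} = \frac{625}{84} \approx 7.4405$)
$Q^{2} = \left(\frac{625}{84}\right)^{2} = \frac{390625}{7056}$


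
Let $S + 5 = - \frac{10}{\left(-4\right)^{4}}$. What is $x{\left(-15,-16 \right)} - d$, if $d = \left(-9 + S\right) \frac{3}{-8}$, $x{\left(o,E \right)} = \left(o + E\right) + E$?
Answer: $- \frac{53519}{1024} \approx -52.265$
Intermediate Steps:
$S = - \frac{645}{128}$ ($S = -5 - \frac{10}{\left(-4\right)^{4}} = -5 - \frac{10}{256} = -5 - \frac{5}{128} = - \frac{645}{128} \approx -5.0391$)
$x{\left(o,E \right)} = o + 2 E$ ($x{\left(o,E \right)} = \left(E + o\right) + E = o + 2 E$)
$d = \frac{5391}{1024}$ ($d = \left(-9 - \frac{645}{128}\right) \frac{3}{-8} = - \frac{1797 \cdot 3 \left(- \frac{1}{8}\right)}{128} = \left(- \frac{1797}{128}\right) \left(- \frac{3}{8}\right) = \frac{5391}{1024} \approx 5.2646$)
$x{\left(-15,-16 \right)} - d = \left(-15 + 2 \left(-16\right)\right) - \frac{5391}{1024} = \left(-15 - 32\right) - \frac{5391}{1024} = -47 - \frac{5391}{1024} = - \frac{53519}{1024}$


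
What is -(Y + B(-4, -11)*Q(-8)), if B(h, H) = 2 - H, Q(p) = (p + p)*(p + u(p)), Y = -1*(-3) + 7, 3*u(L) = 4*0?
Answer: -1674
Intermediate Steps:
u(L) = 0 (u(L) = (4*0)/3 = (⅓)*0 = 0)
Y = 10 (Y = 3 + 7 = 10)
Q(p) = 2*p² (Q(p) = (p + p)*(p + 0) = (2*p)*p = 2*p²)
-(Y + B(-4, -11)*Q(-8)) = -(10 + (2 - 1*(-11))*(2*(-8)²)) = -(10 + (2 + 11)*(2*64)) = -(10 + 13*128) = -(10 + 1664) = -1*1674 = -1674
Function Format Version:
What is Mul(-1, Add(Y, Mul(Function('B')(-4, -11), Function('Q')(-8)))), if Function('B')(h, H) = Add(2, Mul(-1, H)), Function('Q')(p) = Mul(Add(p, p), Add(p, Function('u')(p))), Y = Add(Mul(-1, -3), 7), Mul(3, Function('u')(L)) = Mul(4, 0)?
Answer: -1674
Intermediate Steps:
Function('u')(L) = 0 (Function('u')(L) = Mul(Rational(1, 3), Mul(4, 0)) = Mul(Rational(1, 3), 0) = 0)
Y = 10 (Y = Add(3, 7) = 10)
Function('Q')(p) = Mul(2, Pow(p, 2)) (Function('Q')(p) = Mul(Add(p, p), Add(p, 0)) = Mul(Mul(2, p), p) = Mul(2, Pow(p, 2)))
Mul(-1, Add(Y, Mul(Function('B')(-4, -11), Function('Q')(-8)))) = Mul(-1, Add(10, Mul(Add(2, Mul(-1, -11)), Mul(2, Pow(-8, 2))))) = Mul(-1, Add(10, Mul(Add(2, 11), Mul(2, 64)))) = Mul(-1, Add(10, Mul(13, 128))) = Mul(-1, Add(10, 1664)) = Mul(-1, 1674) = -1674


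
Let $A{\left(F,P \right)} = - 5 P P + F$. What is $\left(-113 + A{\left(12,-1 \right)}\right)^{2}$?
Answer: $11236$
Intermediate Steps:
$A{\left(F,P \right)} = F - 5 P^{2}$ ($A{\left(F,P \right)} = - 5 P^{2} + F = F - 5 P^{2}$)
$\left(-113 + A{\left(12,-1 \right)}\right)^{2} = \left(-113 + \left(12 - 5 \left(-1\right)^{2}\right)\right)^{2} = \left(-113 + \left(12 - 5\right)\right)^{2} = \left(-113 + 7\right)^{2} = \left(-106\right)^{2} = 11236$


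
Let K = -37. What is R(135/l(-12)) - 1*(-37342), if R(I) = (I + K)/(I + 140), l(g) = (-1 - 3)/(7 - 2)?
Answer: 4295153/115 ≈ 37349.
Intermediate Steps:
l(g) = -⅘ (l(g) = -4/5 = -4*⅕ = -⅘)
R(I) = (-37 + I)/(140 + I) (R(I) = (I - 37)/(I + 140) = (-37 + I)/(140 + I))
R(135/l(-12)) - 1*(-37342) = (-37 + 135/(-⅘))/(140 + 135/(-⅘)) - 1*(-37342) = (-37 + 135*(-5/4))/(140 + 135*(-5/4)) + 37342 = (-37 - 675/4)/(140 - 675/4) + 37342 = -823/4/(-115/4) + 37342 = -4/115*(-823/4) + 37342 = 823/115 + 37342 = 4295153/115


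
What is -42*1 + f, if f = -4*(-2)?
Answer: -34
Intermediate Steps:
f = 8
-42*1 + f = -42*1 + 8 = -42 + 8 = -34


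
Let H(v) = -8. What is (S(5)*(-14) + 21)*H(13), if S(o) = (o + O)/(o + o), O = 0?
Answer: -112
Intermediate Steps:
S(o) = ½ (S(o) = (o + 0)/(o + o) = o/((2*o)) = o*(1/(2*o)) = ½)
(S(5)*(-14) + 21)*H(13) = ((½)*(-14) + 21)*(-8) = (-7 + 21)*(-8) = 14*(-8) = -112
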